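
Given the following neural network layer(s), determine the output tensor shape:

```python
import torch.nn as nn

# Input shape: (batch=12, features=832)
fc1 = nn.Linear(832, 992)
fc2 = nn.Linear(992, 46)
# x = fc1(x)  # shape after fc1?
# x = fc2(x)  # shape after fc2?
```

Input: (12, 832) -> after fc1: (12, 992) -> Output: (12, 46)

Answer: (12, 46)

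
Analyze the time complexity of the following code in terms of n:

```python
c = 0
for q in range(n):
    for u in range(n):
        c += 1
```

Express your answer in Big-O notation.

Each loop level contributes: n × n. Multiplying the contributions gives O(n^2).

Answer: O(n^2)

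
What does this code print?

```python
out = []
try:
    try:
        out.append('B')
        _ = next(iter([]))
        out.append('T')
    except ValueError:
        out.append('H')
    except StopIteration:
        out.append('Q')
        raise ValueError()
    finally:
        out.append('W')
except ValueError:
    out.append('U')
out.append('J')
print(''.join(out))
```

Execution trace: 'B' (inner try body) → 'Q' (inner except StopIteration) → 'W' (inner finally) → 'U' (outer except ValueError) → 'J' (after the try/except). Output: BQWUJ

Answer: BQWUJ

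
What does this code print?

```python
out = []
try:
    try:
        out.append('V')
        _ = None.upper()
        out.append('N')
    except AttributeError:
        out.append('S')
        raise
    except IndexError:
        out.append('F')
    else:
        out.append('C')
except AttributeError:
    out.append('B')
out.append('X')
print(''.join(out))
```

Execution trace: 'V' (inner try body) → 'S' (inner except AttributeError) → 'B' (outer except AttributeError) → 'X' (after the try/except). Output: VSBX

Answer: VSBX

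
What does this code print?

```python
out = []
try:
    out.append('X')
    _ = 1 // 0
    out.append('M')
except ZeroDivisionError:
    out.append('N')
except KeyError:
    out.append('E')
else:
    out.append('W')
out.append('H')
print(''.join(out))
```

Execution trace: 'X' (try body) → 'N' (except ZeroDivisionError) → 'H' (after the try/except). Output: XNH

Answer: XNH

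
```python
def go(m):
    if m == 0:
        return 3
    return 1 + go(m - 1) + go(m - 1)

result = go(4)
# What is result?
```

go(m) = 1 + 2·go(m-1), go(0)=3. Closed form: (3+1)·2^4 - 1 = 63.

Answer: 63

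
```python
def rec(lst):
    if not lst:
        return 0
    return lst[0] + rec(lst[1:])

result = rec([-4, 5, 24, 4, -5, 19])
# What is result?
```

(-4) + 5 + 24 + 4 + (-5) + 19 + 0 = 43

Answer: 43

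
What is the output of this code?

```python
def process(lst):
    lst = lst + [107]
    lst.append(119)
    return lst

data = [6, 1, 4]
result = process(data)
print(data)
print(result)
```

Key concept: rebinding parameter vs mutation.
Step by step:
`data = [6, 1, 4]` → data = [6, 1, 4]
`result = process(data)` → result = [6, 1, 4, 107, 119]
`print(data)` → prints [6, 1, 4]
`print(result)` → prints [6, 1, 4, 107, 119]

Answer:
[6, 1, 4]
[6, 1, 4, 107, 119]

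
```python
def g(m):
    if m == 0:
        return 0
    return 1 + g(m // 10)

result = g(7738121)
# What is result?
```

Count of digits of 7738121: 7

Answer: 7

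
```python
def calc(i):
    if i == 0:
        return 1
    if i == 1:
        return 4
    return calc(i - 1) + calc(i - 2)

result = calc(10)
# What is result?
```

Build up from base cases: calc(0)=1, calc(1)=4, calc(2)=5, calc(3)=9, calc(4)=14, calc(5)=23, calc(6)=37, ..., calc(10)=254

Answer: 254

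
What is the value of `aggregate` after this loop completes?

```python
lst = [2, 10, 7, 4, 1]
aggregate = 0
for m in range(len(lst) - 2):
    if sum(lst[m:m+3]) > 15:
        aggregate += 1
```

Count windows with sum > 15
`aggregate` takes the values: 0 → 1 → 2

Answer: 2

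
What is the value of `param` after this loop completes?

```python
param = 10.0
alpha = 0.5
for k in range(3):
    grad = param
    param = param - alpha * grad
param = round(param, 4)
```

Gradient descent: w = 10.0 * (1 - 0.5)^3
`param` takes the values: 10.0 → 5.0 → 2.5 → 1.25

Answer: 1.25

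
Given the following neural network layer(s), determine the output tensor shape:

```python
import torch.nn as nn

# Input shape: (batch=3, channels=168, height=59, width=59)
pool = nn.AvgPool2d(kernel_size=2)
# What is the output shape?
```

Input: (3, 168, 59, 59) -> Output: (3, 168, 29, 29)

Answer: (3, 168, 29, 29)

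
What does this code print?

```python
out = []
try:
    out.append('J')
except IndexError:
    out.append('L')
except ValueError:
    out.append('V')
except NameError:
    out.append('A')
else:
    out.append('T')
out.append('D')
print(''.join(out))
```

Execution trace: 'J' (try body, no exception) → 'T' (else) → 'D' (after the try/except). Output: JTD

Answer: JTD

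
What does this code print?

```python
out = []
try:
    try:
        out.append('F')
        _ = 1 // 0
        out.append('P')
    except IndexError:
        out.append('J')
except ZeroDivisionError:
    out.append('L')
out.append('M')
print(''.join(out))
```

Execution trace: 'F' (try body) → 'L' (outer except ZeroDivisionError) → 'M' (after the try/except). Output: FLM

Answer: FLM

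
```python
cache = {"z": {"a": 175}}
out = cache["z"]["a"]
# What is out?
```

Trace:
`cache = {"z": {"a": 175}}` → cache = {'z': {'a': 175}}
`out = cache["z"]["a"]` → out = 175
So out = 175

Answer: 175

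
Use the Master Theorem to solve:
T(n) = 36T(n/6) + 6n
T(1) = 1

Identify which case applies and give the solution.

a=36, b=6, f(n)=6n. log_6(36) = 2. Since c=1 < 2, Case 1 applies: T(n) = Θ(n^log_b(a)) = O(n^2).

Answer: O(n^2) - Case 1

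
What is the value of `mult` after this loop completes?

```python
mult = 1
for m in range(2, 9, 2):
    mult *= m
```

Product of even numbers 2 to 8
`mult` takes the values: 1 → 2 → 8 → 48 → 384

Answer: 384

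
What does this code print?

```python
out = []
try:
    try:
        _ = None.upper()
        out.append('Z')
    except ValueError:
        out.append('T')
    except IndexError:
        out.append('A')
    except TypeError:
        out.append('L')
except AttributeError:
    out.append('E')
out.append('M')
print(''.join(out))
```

Execution trace: 'E' (outer except AttributeError) → 'M' (after the try/except). Output: EM

Answer: EM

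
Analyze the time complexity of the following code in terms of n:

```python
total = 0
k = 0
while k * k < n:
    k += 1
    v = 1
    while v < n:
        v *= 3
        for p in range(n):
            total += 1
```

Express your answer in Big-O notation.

Each loop level contributes: √n × log n × n. Multiplying the contributions gives O(n√n log n).

Answer: O(n√n log n)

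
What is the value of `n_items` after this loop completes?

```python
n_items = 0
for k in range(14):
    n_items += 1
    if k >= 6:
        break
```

Loop breaks when k reaches 6, n_items is 7
`n_items` takes the values: 0 → 1 → 2 → 3 → 4 → 5 → 6 → 7

Answer: 7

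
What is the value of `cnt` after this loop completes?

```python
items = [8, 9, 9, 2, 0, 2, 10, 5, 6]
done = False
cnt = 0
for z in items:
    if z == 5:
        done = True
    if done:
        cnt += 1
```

Count elements after first 5 in [8, 9, 9, 2, 0, 2, 10, 5, 6]
`cnt` takes the values: 0 → 1 → 2

Answer: 2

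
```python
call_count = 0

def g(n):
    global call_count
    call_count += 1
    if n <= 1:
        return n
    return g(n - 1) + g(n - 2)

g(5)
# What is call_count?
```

Calls(n) = 1 + Calls(n-1) + Calls(n-2); Calls(0)=Calls(1)=1. For n=5 this gives 15.

Answer: 15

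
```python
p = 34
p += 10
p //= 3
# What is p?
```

Trace:
`p = 34` → p = 34
`p += 10` → p = 44
`p //= 3` → p = 14
So p = 14

Answer: 14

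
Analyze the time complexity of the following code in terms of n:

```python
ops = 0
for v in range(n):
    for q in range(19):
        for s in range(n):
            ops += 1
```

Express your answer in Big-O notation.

Each loop level contributes: n × 1 × n. Multiplying the contributions gives O(n^2).

Answer: O(n^2)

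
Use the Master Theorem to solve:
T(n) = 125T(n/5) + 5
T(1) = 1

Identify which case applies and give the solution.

a=125, b=5, f(n)=5. log_5(125) = 3. Since c=0 < 3, Case 1 applies: T(n) = Θ(n^log_b(a)) = O(n^3).

Answer: O(n^3) - Case 1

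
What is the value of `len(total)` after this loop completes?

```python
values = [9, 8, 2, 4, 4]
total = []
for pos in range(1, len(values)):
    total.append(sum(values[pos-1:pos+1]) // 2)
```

Number of 2-element averages
`total` takes the values: [] → [8] → [8, 5] → [8, 5, 3] → [8, 5, 3, 4]
So `len(total)` = 4

Answer: 4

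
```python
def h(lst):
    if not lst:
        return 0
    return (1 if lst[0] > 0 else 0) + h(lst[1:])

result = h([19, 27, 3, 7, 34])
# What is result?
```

Count of positive elements in [19, 27, 3, 7, 34] = 5

Answer: 5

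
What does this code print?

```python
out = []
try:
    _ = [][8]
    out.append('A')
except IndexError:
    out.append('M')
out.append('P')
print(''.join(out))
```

Execution trace: 'M' (except IndexError) → 'P' (after the try/except). Output: MP

Answer: MP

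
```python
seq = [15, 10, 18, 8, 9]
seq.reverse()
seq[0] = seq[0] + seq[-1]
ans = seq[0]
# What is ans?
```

Trace:
`seq = [15, 10, 18, 8, 9]` → seq = [15, 10, 18, 8, 9]
`seq.reverse()` → seq = [9, 8, 18, 10, 15]
`seq[0] = seq[0] + seq[-1]` → seq = [24, 8, 18, 10, 15]
`ans = seq[0]` → ans = 24
So ans = 24

Answer: 24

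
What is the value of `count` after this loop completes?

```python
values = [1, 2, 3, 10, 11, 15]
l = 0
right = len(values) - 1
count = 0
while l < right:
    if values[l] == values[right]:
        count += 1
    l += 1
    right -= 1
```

Count matching pairs from ends
`count` takes the values: 0

Answer: 0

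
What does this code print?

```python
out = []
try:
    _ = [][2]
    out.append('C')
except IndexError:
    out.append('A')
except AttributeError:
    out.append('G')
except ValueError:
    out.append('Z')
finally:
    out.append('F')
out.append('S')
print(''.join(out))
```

Execution trace: 'A' (except IndexError) → 'F' (finally) → 'S' (after the try/except). Output: AFS

Answer: AFS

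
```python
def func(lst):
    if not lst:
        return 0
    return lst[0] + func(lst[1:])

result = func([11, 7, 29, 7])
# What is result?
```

11 + 7 + 29 + 7 + 0 = 54

Answer: 54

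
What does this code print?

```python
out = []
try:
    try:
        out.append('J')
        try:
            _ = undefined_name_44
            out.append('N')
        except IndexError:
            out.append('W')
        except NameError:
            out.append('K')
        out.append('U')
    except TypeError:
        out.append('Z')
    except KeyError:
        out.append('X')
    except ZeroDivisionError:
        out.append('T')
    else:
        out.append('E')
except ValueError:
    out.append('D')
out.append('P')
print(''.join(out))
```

Execution trace: 'J' (try body) → 'K' (inner except NameError) → 'U' (try body, no exception) → 'E' (else) → 'P' (after the try/except). Output: JKUEP

Answer: JKUEP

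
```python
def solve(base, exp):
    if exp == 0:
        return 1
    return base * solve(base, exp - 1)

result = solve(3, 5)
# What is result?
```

solve(3, 5) = 3 * 3 * 3 * 3 * 3 = 243

Answer: 243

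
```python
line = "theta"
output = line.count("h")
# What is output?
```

Trace:
`line = "theta"` → line = 'theta'
`output = line.count("h")` → output = 1
So output = 1

Answer: 1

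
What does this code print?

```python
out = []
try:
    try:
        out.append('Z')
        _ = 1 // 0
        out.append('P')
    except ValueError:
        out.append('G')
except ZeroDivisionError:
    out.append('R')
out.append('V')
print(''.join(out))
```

Execution trace: 'Z' (try body) → 'R' (outer except ZeroDivisionError) → 'V' (after the try/except). Output: ZRV

Answer: ZRV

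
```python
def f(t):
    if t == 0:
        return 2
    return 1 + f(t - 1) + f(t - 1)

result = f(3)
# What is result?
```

f(t) = 1 + 2·f(t-1), f(0)=2. Closed form: (2+1)·2^3 - 1 = 23.

Answer: 23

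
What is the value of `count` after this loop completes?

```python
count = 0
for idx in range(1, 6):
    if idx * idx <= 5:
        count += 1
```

Count numbers where idx² ≤ 5
`count` takes the values: 0 → 1 → 2

Answer: 2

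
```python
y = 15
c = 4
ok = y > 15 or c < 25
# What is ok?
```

Trace:
`y = 15` → y = 15
`c = 4` → c = 4
`ok = y > 15 or c < 25` → ok = True
So ok = True

Answer: True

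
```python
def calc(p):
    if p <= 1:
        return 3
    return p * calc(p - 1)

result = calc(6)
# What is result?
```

calc(6) = 6 * 5 * 4 * 3 * 2 * 3 = 2160

Answer: 2160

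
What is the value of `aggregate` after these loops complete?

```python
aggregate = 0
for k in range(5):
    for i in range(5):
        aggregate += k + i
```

Sum of all k+i for k,i in 5x5
`aggregate` takes the values: 0 → 1 → 3 → 6 → 10 → 11 → 13 → 16 → 20 → 25 → 27 → 30 → 34 → 39 → 45 → 48 → 52 → 57 → 63 → 70 → 74 → 79 → 85 → 92 → 100

Answer: 100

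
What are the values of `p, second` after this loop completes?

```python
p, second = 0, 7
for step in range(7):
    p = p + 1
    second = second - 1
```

p goes 0→7, second goes 7→0
`p, second` takes the values: (0, 7) → (1, 7) → (1, 6) → (2, 6) → (2, 5) → (3, 5) → (3, 4) → (4, 4) → (4, 3) → (5, 3) → (5, 2) → (6, 2) → (6, 1) → (7, 1) → (7, 0)

Answer: 7, 0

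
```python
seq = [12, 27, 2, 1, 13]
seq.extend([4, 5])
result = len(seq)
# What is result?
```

Trace:
`seq = [12, 27, 2, 1, 13]` → seq = [12, 27, 2, 1, 13]
`seq.extend([4, 5])` → seq = [12, 27, 2, 1, 13, 4, 5]
`result = len(seq)` → result = 7
So result = 7

Answer: 7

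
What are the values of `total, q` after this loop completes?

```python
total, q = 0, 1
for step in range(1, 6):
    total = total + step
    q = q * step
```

Sum and factorial of 1 to 5
`total, q` takes the values: (0, 1) → (1, 1) → (3, 1) → (3, 2) → (6, 2) → (6, 6) → (10, 6) → (10, 24) → (15, 24) → (15, 120)

Answer: 15, 120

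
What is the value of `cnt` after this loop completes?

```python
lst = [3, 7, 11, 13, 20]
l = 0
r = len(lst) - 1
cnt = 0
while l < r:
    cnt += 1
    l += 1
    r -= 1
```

Iterations until pointers meet (list length 5)
`cnt` takes the values: 0 → 1 → 2

Answer: 2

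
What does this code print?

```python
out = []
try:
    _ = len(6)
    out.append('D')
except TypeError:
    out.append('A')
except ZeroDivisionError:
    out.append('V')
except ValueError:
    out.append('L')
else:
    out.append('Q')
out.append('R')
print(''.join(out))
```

Execution trace: 'A' (except TypeError) → 'R' (after the try/except). Output: AR

Answer: AR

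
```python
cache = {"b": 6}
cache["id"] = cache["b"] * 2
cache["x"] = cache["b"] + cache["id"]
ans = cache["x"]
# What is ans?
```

Trace:
`cache = {"b": 6}` → cache = {'b': 6}
`cache["id"] = cache["b"] * 2` → cache = {'b': 6, 'id': 12}
`cache["x"] = cache["b"] + cache["id"]` → cache = {'b': 6, 'id': 12, 'x': 18}
`ans = cache["x"]` → ans = 18
So ans = 18

Answer: 18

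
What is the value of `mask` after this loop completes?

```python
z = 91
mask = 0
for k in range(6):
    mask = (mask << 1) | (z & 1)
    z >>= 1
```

Reverse lowest 6 bits of 91
`mask` takes the values: 0 → 1 → 3 → 6 → 13 → 27 → 54

Answer: 54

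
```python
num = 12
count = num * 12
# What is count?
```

Trace:
`num = 12` → num = 12
`count = num * 12` → count = 144
So count = 144

Answer: 144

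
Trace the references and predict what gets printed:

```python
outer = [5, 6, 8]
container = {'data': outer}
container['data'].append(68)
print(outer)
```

Key concept: dict holds reference to list.
Step by step:
`outer = [5, 6, 8]` → outer = [5, 6, 8]
`container = {'data': outer}` → container = {'data': [5, 6, 8]}
`container['data'].append(68)` → outer = [5, 6, 8, 68]; container = {'data': [5, 6, 8, 68]}
`print(outer)` → prints [5, 6, 8, 68]

Answer: [5, 6, 8, 68]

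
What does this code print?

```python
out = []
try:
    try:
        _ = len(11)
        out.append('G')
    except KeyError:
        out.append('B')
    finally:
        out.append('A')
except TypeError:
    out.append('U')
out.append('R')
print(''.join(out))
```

Execution trace: 'A' (finally) → 'U' (outer except TypeError) → 'R' (after the try/except). Output: AUR

Answer: AUR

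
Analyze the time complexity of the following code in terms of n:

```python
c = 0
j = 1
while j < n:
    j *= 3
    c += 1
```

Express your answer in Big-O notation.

Each loop level contributes: log n. Multiplying the contributions gives O(log n).

Answer: O(log n)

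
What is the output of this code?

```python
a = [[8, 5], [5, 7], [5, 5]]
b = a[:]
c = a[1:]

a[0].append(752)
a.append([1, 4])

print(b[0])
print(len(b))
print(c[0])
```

Key concept: slice with nested mutation.
Step by step:
`a = [[8, 5], [5, 7], [5, 5]]` → a = [[8, 5], [5, 7], [5, 5]]
`b = a[:]` → b = [[8, 5], [5, 7], [5, 5]]
`c = a[1:]` → c = [[5, 7], [5, 5]]
`a[0].append(752)` → a = [[8, 5, 752], [5, 7], [5, 5]]; b = [[8, 5, 752], [5, 7], [5, 5]]
`a.append([1, 4])` → a = [[8, 5, 752], [5, 7], [5, 5], [1, 4]]
`print(b[0])` → prints [8, 5, 752]
`print(len(b))` → prints 3
`print(c[0])` → prints [5, 7]

Answer:
[8, 5, 752]
3
[5, 7]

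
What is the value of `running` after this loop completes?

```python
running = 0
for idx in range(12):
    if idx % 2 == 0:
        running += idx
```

Sum of even numbers 0 to 11
`running` takes the values: 0 → 2 → 6 → 12 → 20 → 30

Answer: 30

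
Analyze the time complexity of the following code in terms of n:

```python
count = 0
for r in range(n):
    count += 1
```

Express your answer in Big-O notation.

Each loop level contributes: n. Multiplying the contributions gives O(n).

Answer: O(n)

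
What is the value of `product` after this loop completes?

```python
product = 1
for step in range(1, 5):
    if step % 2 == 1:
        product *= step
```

Product of odd numbers 1 to 4
`product` takes the values: 1 → 3

Answer: 3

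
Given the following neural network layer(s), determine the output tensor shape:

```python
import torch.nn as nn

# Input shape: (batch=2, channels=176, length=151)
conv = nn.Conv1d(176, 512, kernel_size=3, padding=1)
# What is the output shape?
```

Input: (2, 176, 151) -> Output: (2, 512, 151)

Answer: (2, 512, 151)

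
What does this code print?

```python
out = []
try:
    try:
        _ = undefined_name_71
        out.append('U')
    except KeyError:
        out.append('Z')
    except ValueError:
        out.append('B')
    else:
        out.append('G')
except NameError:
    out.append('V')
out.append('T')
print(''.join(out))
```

Execution trace: 'V' (outer except NameError) → 'T' (after the try/except). Output: VT

Answer: VT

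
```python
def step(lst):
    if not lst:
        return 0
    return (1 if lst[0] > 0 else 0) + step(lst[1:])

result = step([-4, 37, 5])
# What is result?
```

Count of positive elements in [-4, 37, 5] = 2

Answer: 2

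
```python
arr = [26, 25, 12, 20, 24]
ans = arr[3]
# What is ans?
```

Trace:
`arr = [26, 25, 12, 20, 24]` → arr = [26, 25, 12, 20, 24]
`ans = arr[3]` → ans = 20
So ans = 20

Answer: 20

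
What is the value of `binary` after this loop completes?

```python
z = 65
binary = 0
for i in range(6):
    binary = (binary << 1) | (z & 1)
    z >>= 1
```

Reverse lowest 6 bits of 65
`binary` takes the values: 0 → 1 → 2 → 4 → 8 → 16 → 32

Answer: 32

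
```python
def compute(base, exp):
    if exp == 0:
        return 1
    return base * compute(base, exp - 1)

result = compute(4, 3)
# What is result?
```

compute(4, 3) = 4 * 4 * 4 = 64

Answer: 64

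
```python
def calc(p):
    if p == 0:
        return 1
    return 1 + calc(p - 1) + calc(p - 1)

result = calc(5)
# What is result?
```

calc(p) = 1 + 2·calc(p-1), calc(0)=1. Closed form: (1+1)·2^5 - 1 = 63.

Answer: 63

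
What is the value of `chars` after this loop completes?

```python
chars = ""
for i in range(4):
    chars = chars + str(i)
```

Concatenate digits 0 to 3
`chars` takes the values: "" → "0" → "01" → "012" → "0123"

Answer: "0123"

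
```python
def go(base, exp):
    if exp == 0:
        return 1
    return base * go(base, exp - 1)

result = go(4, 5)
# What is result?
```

go(4, 5) = 4 * 4 * 4 * 4 * 4 = 1024

Answer: 1024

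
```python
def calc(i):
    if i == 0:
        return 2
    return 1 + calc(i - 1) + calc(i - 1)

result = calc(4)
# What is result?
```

calc(i) = 1 + 2·calc(i-1), calc(0)=2. Closed form: (2+1)·2^4 - 1 = 47.

Answer: 47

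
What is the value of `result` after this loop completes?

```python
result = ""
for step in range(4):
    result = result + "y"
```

Repeat 'y' 4 times
`result` takes the values: "" → "y" → "yy" → "yyy" → "yyyy"

Answer: "yyyy"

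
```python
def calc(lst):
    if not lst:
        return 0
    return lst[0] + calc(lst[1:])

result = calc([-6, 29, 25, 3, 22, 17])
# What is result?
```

(-6) + 29 + 25 + 3 + 22 + 17 + 0 = 90

Answer: 90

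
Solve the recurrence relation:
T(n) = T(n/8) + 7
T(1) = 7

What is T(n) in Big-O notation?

Each step divides n by 8 and adds 7. After log_8(n) steps we reach T(1)=7. So T(n) = 7·log_8(n) + 7 = O(log n).

Answer: O(log n)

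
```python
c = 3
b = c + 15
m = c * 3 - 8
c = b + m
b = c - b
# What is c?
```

Trace:
`c = 3` → c = 3
`b = c + 15` → b = 18
`m = c * 3 - 8` → m = 1
`c = b + m` → c = 19
`b = c - b` → b = 1
So c = 19

Answer: 19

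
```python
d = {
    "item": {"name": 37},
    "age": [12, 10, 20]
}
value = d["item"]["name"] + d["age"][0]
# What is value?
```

Trace:
`d = { ...` → d = {'item': {'name': 37}, 'age': [12, 10, 20]}
`value = d["item"]["name"] + d["age"][0]` → value = 49
So value = 49

Answer: 49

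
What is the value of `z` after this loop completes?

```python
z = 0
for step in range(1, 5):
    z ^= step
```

XOR of 1 to 4
`z` takes the values: 0 → 1 → 3 → 0 → 4

Answer: 4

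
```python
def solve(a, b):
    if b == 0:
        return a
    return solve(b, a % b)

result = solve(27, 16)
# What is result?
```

solve(27, 16) -> solve(16, 11) -> solve(11, 5) -> solve(5, 1) -> solve(1, 0) -> 1

Answer: 1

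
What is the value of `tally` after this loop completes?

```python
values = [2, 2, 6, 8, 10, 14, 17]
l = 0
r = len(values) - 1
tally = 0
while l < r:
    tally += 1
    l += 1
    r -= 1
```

Iterations until pointers meet (list length 7)
`tally` takes the values: 0 → 1 → 2 → 3

Answer: 3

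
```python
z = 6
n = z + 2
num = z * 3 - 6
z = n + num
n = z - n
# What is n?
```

Trace:
`z = 6` → z = 6
`n = z + 2` → n = 8
`num = z * 3 - 6` → num = 12
`z = n + num` → z = 20
`n = z - n` → n = 12
So n = 12

Answer: 12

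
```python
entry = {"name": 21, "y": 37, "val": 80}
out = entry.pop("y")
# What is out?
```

Trace:
`entry = {"name": 21, "y": 37, "val": 80}` → entry = {'name': 21, 'y': 37, 'val': 80}
`out = entry.pop("y")` → entry = {'name': 21, 'val': 80}; out = 37
So out = 37

Answer: 37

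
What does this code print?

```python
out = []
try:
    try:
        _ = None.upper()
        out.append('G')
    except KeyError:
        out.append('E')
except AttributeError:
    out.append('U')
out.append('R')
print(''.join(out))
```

Execution trace: 'U' (outer except AttributeError) → 'R' (after the try/except). Output: UR

Answer: UR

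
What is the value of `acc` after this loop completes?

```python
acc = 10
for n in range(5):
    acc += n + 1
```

Start at 10, add 1 to 5 = 25
`acc` takes the values: 10 → 11 → 13 → 16 → 20 → 25

Answer: 25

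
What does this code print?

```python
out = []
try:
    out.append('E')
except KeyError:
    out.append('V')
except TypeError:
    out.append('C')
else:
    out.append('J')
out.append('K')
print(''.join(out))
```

Execution trace: 'E' (try body, no exception) → 'J' (else) → 'K' (after the try/except). Output: EJK

Answer: EJK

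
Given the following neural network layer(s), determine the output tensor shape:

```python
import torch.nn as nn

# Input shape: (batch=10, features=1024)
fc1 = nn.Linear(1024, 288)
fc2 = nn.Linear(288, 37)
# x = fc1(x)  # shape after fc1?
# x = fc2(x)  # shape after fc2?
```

Input: (10, 1024) -> after fc1: (10, 288) -> Output: (10, 37)

Answer: (10, 37)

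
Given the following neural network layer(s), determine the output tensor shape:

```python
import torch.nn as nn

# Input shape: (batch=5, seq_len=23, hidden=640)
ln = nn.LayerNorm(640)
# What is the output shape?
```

Input: (5, 23, 640) -> Output: (5, 23, 640)

Answer: (5, 23, 640)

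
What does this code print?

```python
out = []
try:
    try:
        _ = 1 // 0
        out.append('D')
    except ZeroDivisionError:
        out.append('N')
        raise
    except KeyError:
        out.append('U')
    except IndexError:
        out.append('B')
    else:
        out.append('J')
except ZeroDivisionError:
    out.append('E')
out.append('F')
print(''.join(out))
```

Execution trace: 'N' (inner except ZeroDivisionError) → 'E' (outer except ZeroDivisionError) → 'F' (after the try/except). Output: NEF

Answer: NEF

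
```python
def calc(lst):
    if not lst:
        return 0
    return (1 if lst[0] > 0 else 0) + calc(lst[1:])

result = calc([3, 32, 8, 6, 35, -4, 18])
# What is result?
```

Count of positive elements in [3, 32, 8, 6, 35, -4, 18] = 6

Answer: 6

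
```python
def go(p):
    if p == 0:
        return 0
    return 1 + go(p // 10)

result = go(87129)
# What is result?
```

Count of digits of 87129: 5

Answer: 5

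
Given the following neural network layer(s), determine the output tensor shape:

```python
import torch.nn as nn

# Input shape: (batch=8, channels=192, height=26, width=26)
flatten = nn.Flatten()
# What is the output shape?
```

Input: (8, 192, 26, 26) -> Output: (8, 129792)

Answer: (8, 129792)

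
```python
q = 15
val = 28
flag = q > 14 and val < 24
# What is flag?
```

Trace:
`q = 15` → q = 15
`val = 28` → val = 28
`flag = q > 14 and val < 24` → flag = False
So flag = False

Answer: False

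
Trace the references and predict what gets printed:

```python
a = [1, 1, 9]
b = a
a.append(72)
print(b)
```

Key concept: basic list aliasing.
Step by step:
`a = [1, 1, 9]` → a = [1, 1, 9]
`b = a` → b = [1, 1, 9] (same object as a)
`a.append(72)` → a = [1, 1, 9, 72] (same object as b); b = [1, 1, 9, 72] (same object as a)
`print(b)` → prints [1, 1, 9, 72]

Answer: [1, 1, 9, 72]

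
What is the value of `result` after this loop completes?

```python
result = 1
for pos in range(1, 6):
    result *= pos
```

5! = 120
`result` takes the values: 1 → 2 → 6 → 24 → 120

Answer: 120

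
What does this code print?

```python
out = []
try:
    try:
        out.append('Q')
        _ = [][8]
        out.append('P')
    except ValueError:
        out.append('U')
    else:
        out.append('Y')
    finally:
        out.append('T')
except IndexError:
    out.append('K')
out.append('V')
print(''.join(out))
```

Execution trace: 'Q' (try body) → 'T' (finally) → 'K' (outer except IndexError) → 'V' (after the try/except). Output: QTKV

Answer: QTKV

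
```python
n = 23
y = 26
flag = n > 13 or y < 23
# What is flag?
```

Trace:
`n = 23` → n = 23
`y = 26` → y = 26
`flag = n > 13 or y < 23` → flag = True
So flag = True

Answer: True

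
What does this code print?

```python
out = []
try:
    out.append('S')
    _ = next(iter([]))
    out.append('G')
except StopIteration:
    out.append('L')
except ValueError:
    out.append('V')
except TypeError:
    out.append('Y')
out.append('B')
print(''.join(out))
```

Execution trace: 'S' (try body) → 'L' (except StopIteration) → 'B' (after the try/except). Output: SLB

Answer: SLB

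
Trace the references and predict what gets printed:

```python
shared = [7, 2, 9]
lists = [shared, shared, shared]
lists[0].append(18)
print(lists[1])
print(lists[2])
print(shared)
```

Key concept: list of same reference.
Step by step:
`shared = [7, 2, 9]` → shared = [7, 2, 9]
`lists = [shared, shared, shared]` → lists = [[7, 2, 9], [7, 2, 9], [7, 2, 9]]
`lists[0].append(18)` → shared = [7, 2, 9, 18]; lists = [[7, 2, 9, 18], [7, 2, 9, 18], [7, 2, 9, 18]]
`print(lists[1])` → prints [7, 2, 9, 18]
`print(lists[2])` → prints [7, 2, 9, 18]
`print(shared)` → prints [7, 2, 9, 18]

Answer:
[7, 2, 9, 18]
[7, 2, 9, 18]
[7, 2, 9, 18]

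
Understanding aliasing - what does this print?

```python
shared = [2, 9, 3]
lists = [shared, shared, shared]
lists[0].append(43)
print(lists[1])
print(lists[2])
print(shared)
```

Key concept: list of same reference.
Step by step:
`shared = [2, 9, 3]` → shared = [2, 9, 3]
`lists = [shared, shared, shared]` → lists = [[2, 9, 3], [2, 9, 3], [2, 9, 3]]
`lists[0].append(43)` → shared = [2, 9, 3, 43]; lists = [[2, 9, 3, 43], [2, 9, 3, 43], [2, 9, 3, 43]]
`print(lists[1])` → prints [2, 9, 3, 43]
`print(lists[2])` → prints [2, 9, 3, 43]
`print(shared)` → prints [2, 9, 3, 43]

Answer:
[2, 9, 3, 43]
[2, 9, 3, 43]
[2, 9, 3, 43]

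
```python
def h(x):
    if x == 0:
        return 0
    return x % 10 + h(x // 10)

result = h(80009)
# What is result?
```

Sum of digits of 80009: 9 + 0 + 0 + 0 + 8 = 17

Answer: 17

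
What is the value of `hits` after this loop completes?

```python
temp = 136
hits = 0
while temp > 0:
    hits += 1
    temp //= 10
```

Count digits by repeated division by 10
`hits` takes the values: 0 → 1 → 2 → 3

Answer: 3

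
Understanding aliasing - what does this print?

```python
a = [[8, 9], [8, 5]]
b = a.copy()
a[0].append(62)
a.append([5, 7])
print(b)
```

Key concept: shallow copy with nested lists.
Step by step:
`a = [[8, 9], [8, 5]]` → a = [[8, 9], [8, 5]]
`b = a.copy()` → b = [[8, 9], [8, 5]]
`a[0].append(62)` → a = [[8, 9, 62], [8, 5]]; b = [[8, 9, 62], [8, 5]]
`a.append([5, 7])` → a = [[8, 9, 62], [8, 5], [5, 7]]
`print(b)` → prints [[8, 9, 62], [8, 5]]

Answer: [[8, 9, 62], [8, 5]]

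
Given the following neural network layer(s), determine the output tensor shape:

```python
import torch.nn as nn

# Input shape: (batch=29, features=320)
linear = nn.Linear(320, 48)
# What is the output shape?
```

Input: (29, 320) -> Output: (29, 48)

Answer: (29, 48)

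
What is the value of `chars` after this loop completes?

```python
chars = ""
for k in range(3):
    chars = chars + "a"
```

Repeat 'a' 3 times
`chars` takes the values: "" → "a" → "aa" → "aaa"

Answer: "aaa"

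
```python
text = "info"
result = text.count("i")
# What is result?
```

Trace:
`text = "info"` → text = 'info'
`result = text.count("i")` → result = 1
So result = 1

Answer: 1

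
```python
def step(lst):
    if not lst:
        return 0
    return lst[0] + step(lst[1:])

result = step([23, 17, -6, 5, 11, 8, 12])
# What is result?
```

23 + 17 + (-6) + 5 + 11 + 8 + 12 + 0 = 70

Answer: 70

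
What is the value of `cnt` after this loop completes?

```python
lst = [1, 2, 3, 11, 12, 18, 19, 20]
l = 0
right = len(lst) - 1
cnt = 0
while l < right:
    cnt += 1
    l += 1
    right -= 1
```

Iterations until pointers meet (list length 8)
`cnt` takes the values: 0 → 1 → 2 → 3 → 4

Answer: 4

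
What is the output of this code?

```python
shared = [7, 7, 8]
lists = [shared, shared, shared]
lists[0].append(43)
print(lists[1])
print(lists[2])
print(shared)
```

Key concept: list of same reference.
Step by step:
`shared = [7, 7, 8]` → shared = [7, 7, 8]
`lists = [shared, shared, shared]` → lists = [[7, 7, 8], [7, 7, 8], [7, 7, 8]]
`lists[0].append(43)` → shared = [7, 7, 8, 43]; lists = [[7, 7, 8, 43], [7, 7, 8, 43], [7, 7, 8, 43]]
`print(lists[1])` → prints [7, 7, 8, 43]
`print(lists[2])` → prints [7, 7, 8, 43]
`print(shared)` → prints [7, 7, 8, 43]

Answer:
[7, 7, 8, 43]
[7, 7, 8, 43]
[7, 7, 8, 43]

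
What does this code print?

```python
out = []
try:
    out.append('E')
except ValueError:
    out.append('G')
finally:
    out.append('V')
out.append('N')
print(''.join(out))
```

Execution trace: 'E' (try body, no exception) → 'V' (finally) → 'N' (after the try/except). Output: EVN

Answer: EVN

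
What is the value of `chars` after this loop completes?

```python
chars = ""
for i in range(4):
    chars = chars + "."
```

Repeat '.' 4 times
`chars` takes the values: "" → "." → ".." → "..." → "...."

Answer: "...."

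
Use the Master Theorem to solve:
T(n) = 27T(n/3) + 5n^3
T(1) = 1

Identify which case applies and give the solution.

a=27, b=3, f(n)=5n^3. log_3(27) = 3. Since c=3 = 3, Case 2 applies: T(n) = Θ(n^log_b(a) · log n) = O(n^3 log n).

Answer: O(n^3 log n) - Case 2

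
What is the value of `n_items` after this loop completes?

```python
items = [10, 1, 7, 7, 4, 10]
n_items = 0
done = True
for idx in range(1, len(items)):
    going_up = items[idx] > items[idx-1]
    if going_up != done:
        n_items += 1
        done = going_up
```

Count direction changes in [10, 1, 7, 7, 4, 10]
`n_items` takes the values: 0 → 1 → 2 → 3 → 4

Answer: 4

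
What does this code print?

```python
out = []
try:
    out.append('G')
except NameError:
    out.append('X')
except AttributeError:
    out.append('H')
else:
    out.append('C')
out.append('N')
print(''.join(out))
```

Execution trace: 'G' (try body, no exception) → 'C' (else) → 'N' (after the try/except). Output: GCN

Answer: GCN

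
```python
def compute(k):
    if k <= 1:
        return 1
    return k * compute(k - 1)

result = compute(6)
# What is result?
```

compute(6) = 6 * 5 * 4 * 3 * 2 * 1 = 720

Answer: 720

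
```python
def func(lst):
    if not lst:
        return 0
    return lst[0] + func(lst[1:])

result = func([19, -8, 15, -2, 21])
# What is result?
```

19 + (-8) + 15 + (-2) + 21 + 0 = 45

Answer: 45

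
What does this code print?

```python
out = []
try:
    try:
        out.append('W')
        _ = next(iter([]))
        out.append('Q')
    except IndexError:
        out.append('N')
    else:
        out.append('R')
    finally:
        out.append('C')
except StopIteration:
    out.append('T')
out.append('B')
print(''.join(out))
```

Execution trace: 'W' (try body) → 'C' (finally) → 'T' (outer except StopIteration) → 'B' (after the try/except). Output: WCTB

Answer: WCTB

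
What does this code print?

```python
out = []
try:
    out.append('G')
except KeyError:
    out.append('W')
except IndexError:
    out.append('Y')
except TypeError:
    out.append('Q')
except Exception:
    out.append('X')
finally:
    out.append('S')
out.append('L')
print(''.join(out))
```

Execution trace: 'G' (try body, no exception) → 'S' (finally) → 'L' (after the try/except). Output: GSL

Answer: GSL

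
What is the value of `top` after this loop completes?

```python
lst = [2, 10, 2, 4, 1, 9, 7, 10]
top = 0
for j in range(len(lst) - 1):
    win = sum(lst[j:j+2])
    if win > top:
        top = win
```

Max sum of 2-element window in [2, 10, 2, 4, 1, 9, 7, 10]
`top` takes the values: 0 → 12 → 16 → 17

Answer: 17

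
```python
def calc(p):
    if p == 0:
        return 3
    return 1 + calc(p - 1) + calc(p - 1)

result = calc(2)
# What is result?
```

calc(p) = 1 + 2·calc(p-1), calc(0)=3. Closed form: (3+1)·2^2 - 1 = 15.

Answer: 15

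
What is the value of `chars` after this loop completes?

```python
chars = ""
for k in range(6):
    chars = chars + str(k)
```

Concatenate digits 0 to 5
`chars` takes the values: "" → "0" → "01" → "012" → "0123" → "01234" → "012345"

Answer: "012345"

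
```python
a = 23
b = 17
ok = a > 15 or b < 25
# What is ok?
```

Trace:
`a = 23` → a = 23
`b = 17` → b = 17
`ok = a > 15 or b < 25` → ok = True
So ok = True

Answer: True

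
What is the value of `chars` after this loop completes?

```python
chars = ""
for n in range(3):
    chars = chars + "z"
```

Repeat 'z' 3 times
`chars` takes the values: "" → "z" → "zz" → "zzz"

Answer: "zzz"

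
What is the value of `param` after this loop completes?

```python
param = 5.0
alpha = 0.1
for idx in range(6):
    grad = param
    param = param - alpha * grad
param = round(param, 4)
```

Gradient descent: w = 5.0 * (1 - 0.1)^6
`param` takes the values: 5.0 → 4.5 → 4.05 → 3.645 → 3.2805 → 2.95245 → 2.657205 → 2.6572

Answer: 2.6572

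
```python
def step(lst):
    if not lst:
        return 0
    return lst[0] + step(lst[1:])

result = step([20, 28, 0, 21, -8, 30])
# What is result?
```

20 + 28 + 0 + 21 + (-8) + 30 + 0 = 91

Answer: 91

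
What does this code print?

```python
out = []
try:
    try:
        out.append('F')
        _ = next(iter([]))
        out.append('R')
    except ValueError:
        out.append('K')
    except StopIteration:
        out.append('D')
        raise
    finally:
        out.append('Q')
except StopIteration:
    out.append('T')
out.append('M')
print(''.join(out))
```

Execution trace: 'F' (inner try body) → 'D' (inner except StopIteration) → 'Q' (inner finally) → 'T' (outer except StopIteration) → 'M' (after the try/except). Output: FDQTM

Answer: FDQTM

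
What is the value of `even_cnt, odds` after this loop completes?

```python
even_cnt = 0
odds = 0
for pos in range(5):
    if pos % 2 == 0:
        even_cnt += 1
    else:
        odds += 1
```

Count evens and odds in range(5)
`even_cnt, odds` takes the values: (0, 0) → (1, 0) → (1, 1) → (2, 1) → (2, 2) → (3, 2)

Answer: 3, 2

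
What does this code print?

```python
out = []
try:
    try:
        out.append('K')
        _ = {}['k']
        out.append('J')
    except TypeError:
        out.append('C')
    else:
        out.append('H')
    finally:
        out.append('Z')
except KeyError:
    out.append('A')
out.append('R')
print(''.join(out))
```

Execution trace: 'K' (inner try body) → 'Z' (inner finally) → 'A' (outer except KeyError) → 'R' (after the try/except). Output: KZAR

Answer: KZAR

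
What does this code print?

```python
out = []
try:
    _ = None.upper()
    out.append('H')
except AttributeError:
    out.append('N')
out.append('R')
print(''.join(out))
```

Execution trace: 'N' (except AttributeError) → 'R' (after the try/except). Output: NR

Answer: NR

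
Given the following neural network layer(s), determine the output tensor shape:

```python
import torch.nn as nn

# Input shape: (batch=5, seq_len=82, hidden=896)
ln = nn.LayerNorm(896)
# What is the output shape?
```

Input: (5, 82, 896) -> Output: (5, 82, 896)

Answer: (5, 82, 896)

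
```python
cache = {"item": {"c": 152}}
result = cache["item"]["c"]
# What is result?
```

Trace:
`cache = {"item": {"c": 152}}` → cache = {'item': {'c': 152}}
`result = cache["item"]["c"]` → result = 152
So result = 152

Answer: 152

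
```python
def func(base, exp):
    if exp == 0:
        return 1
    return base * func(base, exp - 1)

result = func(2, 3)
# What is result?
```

func(2, 3) = 2 * 2 * 2 = 8

Answer: 8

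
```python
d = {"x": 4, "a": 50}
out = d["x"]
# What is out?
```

Trace:
`d = {"x": 4, "a": 50}` → d = {'x': 4, 'a': 50}
`out = d["x"]` → out = 4
So out = 4

Answer: 4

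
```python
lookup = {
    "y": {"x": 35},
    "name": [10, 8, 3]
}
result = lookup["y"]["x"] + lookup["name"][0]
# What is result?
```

Trace:
`lookup = { ...` → lookup = {'y': {'x': 35}, 'name': [10, 8, 3]}
`result = lookup["y"]["x"] + lookup["name"][0]` → result = 45
So result = 45

Answer: 45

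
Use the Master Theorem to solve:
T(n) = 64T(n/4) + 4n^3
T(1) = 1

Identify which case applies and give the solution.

a=64, b=4, f(n)=4n^3. log_4(64) = 3. Since c=3 = 3, Case 2 applies: T(n) = Θ(n^log_b(a) · log n) = O(n^3 log n).

Answer: O(n^3 log n) - Case 2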